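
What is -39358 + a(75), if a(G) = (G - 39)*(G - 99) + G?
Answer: -40147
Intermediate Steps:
a(G) = G + (-99 + G)*(-39 + G) (a(G) = (-39 + G)*(-99 + G) + G = (-99 + G)*(-39 + G) + G = G + (-99 + G)*(-39 + G))
-39358 + a(75) = -39358 + (3861 + 75**2 - 137*75) = -39358 + (3861 + 5625 - 10275) = -39358 - 789 = -40147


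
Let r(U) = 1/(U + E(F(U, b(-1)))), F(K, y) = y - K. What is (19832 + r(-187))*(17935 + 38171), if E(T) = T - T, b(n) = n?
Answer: 208073757798/187 ≈ 1.1127e+9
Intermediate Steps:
E(T) = 0
r(U) = 1/U (r(U) = 1/(U + 0) = 1/U)
(19832 + r(-187))*(17935 + 38171) = (19832 + 1/(-187))*(17935 + 38171) = (19832 - 1/187)*56106 = (3708583/187)*56106 = 208073757798/187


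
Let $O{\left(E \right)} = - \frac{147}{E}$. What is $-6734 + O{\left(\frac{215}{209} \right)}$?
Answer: $- \frac{1478533}{215} \approx -6876.9$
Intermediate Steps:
$-6734 + O{\left(\frac{215}{209} \right)} = -6734 - \frac{147}{215 \cdot \frac{1}{209}} = -6734 - \frac{147}{\frac{215}{209}} = -6734 - \frac{30723}{215} = - \frac{1478533}{215}$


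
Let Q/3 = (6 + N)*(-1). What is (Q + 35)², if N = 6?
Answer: 1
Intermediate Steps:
Q = -36 (Q = 3*((6 + 6)*(-1)) = 3*(12*(-1)) = 3*(-12) = -36)
(Q + 35)² = (-36 + 35)² = (-1)² = 1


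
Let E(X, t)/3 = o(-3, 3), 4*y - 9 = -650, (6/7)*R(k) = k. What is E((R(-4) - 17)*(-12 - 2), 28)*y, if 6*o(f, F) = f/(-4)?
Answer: -1923/32 ≈ -60.094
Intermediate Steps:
R(k) = 7*k/6
o(f, F) = -f/24 (o(f, F) = (f/(-4))/6 = (f*(-1/4))/6 = (-f/4)/6 = -f/24)
y = -641/4 (y = 9/4 + (1/4)*(-650) = 9/4 - 325/2 = -641/4 ≈ -160.25)
E(X, t) = 3/8 (E(X, t) = 3*(-1/24*(-3)) = 3*(1/8) = 3/8)
E((R(-4) - 17)*(-12 - 2), 28)*y = (3/8)*(-641/4) = -1923/32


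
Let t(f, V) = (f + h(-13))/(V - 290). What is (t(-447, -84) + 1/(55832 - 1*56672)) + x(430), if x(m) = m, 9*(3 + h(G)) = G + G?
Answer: 203203279/471240 ≈ 431.21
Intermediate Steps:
h(G) = -3 + 2*G/9 (h(G) = -3 + (G + G)/9 = -3 + (2*G)/9 = -3 + 2*G/9)
t(f, V) = (-53/9 + f)/(-290 + V) (t(f, V) = (f + (-3 + (2/9)*(-13)))/(V - 290) = (f + (-3 - 26/9))/(-290 + V) = (f - 53/9)/(-290 + V) = (-53/9 + f)/(-290 + V))
(t(-447, -84) + 1/(55832 - 1*56672)) + x(430) = ((-53/9 - 447)/(-290 - 84) + 1/(55832 - 1*56672)) + 430 = (-4076/9/(-374) + 1/(55832 - 56672)) + 430 = (-1/374*(-4076/9) + 1/(-840)) + 430 = (2038/1683 - 1/840) + 430 = 570079/471240 + 430 = 203203279/471240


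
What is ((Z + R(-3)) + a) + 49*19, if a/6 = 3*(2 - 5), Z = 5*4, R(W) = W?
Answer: 894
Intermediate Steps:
Z = 20
a = -54 (a = 6*(3*(2 - 5)) = 6*(3*(-3)) = 6*(-9) = -54)
((Z + R(-3)) + a) + 49*19 = ((20 - 3) - 54) + 49*19 = (17 - 54) + 931 = -37 + 931 = 894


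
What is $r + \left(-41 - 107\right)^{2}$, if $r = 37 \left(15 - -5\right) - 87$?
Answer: $22557$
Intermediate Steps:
$r = 653$ ($r = 37 \left(15 + 5\right) - 87 = 37 \cdot 20 - 87 = 740 - 87 = 653$)
$r + \left(-41 - 107\right)^{2} = 653 + \left(-41 - 107\right)^{2} = 653 + \left(-148\right)^{2} = 653 + 21904 = 22557$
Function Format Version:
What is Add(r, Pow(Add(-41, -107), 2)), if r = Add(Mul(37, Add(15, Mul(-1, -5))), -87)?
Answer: 22557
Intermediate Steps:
r = 653 (r = Add(Mul(37, Add(15, 5)), -87) = Add(Mul(37, 20), -87) = Add(740, -87) = 653)
Add(r, Pow(Add(-41, -107), 2)) = Add(653, Pow(Add(-41, -107), 2)) = Add(653, Pow(-148, 2)) = Add(653, 21904) = 22557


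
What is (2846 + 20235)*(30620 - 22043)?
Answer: 197965737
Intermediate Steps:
(2846 + 20235)*(30620 - 22043) = 23081*8577 = 197965737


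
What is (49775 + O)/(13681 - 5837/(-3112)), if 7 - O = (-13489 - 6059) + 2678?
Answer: 10916896/2241111 ≈ 4.8712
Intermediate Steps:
O = 16877 (O = 7 - ((-13489 - 6059) + 2678) = 7 - (-19548 + 2678) = 7 - 1*(-16870) = 7 + 16870 = 16877)
(49775 + O)/(13681 - 5837/(-3112)) = (49775 + 16877)/(13681 - 5837/(-3112)) = 66652/(13681 - 5837*(-1/3112)) = 66652/(13681 + 5837/3112) = 66652/(42581109/3112) = 66652*(3112/42581109) = 10916896/2241111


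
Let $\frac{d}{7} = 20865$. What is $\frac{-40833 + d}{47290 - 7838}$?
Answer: $\frac{52611}{19726} \approx 2.6671$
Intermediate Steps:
$d = 146055$ ($d = 7 \cdot 20865 = 146055$)
$\frac{-40833 + d}{47290 - 7838} = \frac{-40833 + 146055}{47290 - 7838} = \frac{105222}{39452} = 105222 \cdot \frac{1}{39452} = \frac{52611}{19726}$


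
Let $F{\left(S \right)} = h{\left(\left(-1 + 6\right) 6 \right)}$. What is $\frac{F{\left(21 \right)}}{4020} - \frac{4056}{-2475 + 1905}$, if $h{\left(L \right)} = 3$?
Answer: $\frac{181187}{25460} \approx 7.1165$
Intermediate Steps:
$F{\left(S \right)} = 3$
$\frac{F{\left(21 \right)}}{4020} - \frac{4056}{-2475 + 1905} = \frac{3}{4020} - \frac{4056}{-2475 + 1905} = 3 \cdot \frac{1}{4020} - \frac{4056}{-570} = \frac{1}{1340} - - \frac{676}{95} = \frac{1}{1340} + \frac{676}{95} = \frac{181187}{25460}$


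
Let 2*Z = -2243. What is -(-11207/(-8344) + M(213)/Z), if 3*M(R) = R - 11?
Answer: -10291561/8020968 ≈ -1.2831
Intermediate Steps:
Z = -2243/2 (Z = (1/2)*(-2243) = -2243/2 ≈ -1121.5)
M(R) = -11/3 + R/3 (M(R) = (R - 11)/3 = (-11 + R)/3 = -11/3 + R/3)
-(-11207/(-8344) + M(213)/Z) = -(-11207/(-8344) + (-11/3 + (1/3)*213)/(-2243/2)) = -(-11207*(-1/8344) + (-11/3 + 71)*(-2/2243)) = -(1601/1192 + (202/3)*(-2/2243)) = -(1601/1192 - 404/6729) = -1*10291561/8020968 = -10291561/8020968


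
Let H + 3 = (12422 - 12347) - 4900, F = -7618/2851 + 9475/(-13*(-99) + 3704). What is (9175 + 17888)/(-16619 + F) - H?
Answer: 1141381033482293/236488426292 ≈ 4826.4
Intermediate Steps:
F = -11008213/14229341 (F = -7618*1/2851 + 9475/(1287 + 3704) = -7618/2851 + 9475/4991 = -11008213/14229341 ≈ -0.77363)
H = -4828 (H = -3 + ((12422 - 12347) - 4900) = -3 + (75 - 4900) = -3 - 4825 = -4828)
(9175 + 17888)/(-16619 + F) - H = (9175 + 17888)/(-16619 - 11008213/14229341) - 1*(-4828) = 27063/(-236488426292/14229341) + 4828 = 27063*(-14229341/236488426292) + 4828 = -385088655483/236488426292 + 4828 = 1141381033482293/236488426292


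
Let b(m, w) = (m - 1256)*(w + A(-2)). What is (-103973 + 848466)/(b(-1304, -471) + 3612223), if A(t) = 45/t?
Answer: 744493/4875583 ≈ 0.15270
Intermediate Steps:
b(m, w) = (-1256 + m)*(-45/2 + w) (b(m, w) = (m - 1256)*(w + 45/(-2)) = (-1256 + m)*(w + 45*(-½)) = (-1256 + m)*(w - 45/2) = (-1256 + m)*(-45/2 + w))
(-103973 + 848466)/(b(-1304, -471) + 3612223) = (-103973 + 848466)/((28260 - 1256*(-471) - 45/2*(-1304) - 1304*(-471)) + 3612223) = 744493/((28260 + 591576 + 29340 + 614184) + 3612223) = 744493/(1263360 + 3612223) = 744493/4875583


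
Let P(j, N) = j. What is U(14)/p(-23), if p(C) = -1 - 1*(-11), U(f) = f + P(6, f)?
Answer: 2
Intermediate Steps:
U(f) = 6 + f (U(f) = f + 6 = 6 + f)
p(C) = 10 (p(C) = -1 + 11 = 10)
U(14)/p(-23) = (6 + 14)/10 = 20*(1/10) = 2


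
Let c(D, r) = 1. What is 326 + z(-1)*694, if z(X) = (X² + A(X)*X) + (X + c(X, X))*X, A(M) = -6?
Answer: 5184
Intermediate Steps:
z(X) = X² - 6*X + X*(1 + X) (z(X) = (X² - 6*X) + (X + 1)*X = (X² - 6*X) + (1 + X)*X = (X² - 6*X) + X*(1 + X) = X² - 6*X + X*(1 + X))
326 + z(-1)*694 = 326 - (-5 + 2*(-1))*694 = 326 - (-5 - 2)*694 = 326 - 1*(-7)*694 = 326 + 7*694 = 326 + 4858 = 5184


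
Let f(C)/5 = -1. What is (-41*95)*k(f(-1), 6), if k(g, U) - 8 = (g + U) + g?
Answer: -15580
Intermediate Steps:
f(C) = -5 (f(C) = 5*(-1) = -5)
k(g, U) = 8 + U + 2*g (k(g, U) = 8 + ((g + U) + g) = 8 + ((U + g) + g) = 8 + (U + 2*g) = 8 + U + 2*g)
(-41*95)*k(f(-1), 6) = (-41*95)*(8 + 6 + 2*(-5)) = -3895*(8 + 6 - 10) = -3895*4 = -15580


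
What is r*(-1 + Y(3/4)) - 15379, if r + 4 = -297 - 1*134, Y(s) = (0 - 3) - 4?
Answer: -11899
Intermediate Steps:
Y(s) = -7 (Y(s) = -3 - 4 = -7)
r = -435 (r = -4 + (-297 - 1*134) = -4 + (-297 - 134) = -4 - 431 = -435)
r*(-1 + Y(3/4)) - 15379 = -435*(-1 - 7) - 15379 = -435*(-8) - 15379 = 3480 - 15379 = -11899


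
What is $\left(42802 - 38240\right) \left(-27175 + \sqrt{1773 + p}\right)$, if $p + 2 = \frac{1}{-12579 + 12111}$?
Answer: $-123972350 + \frac{2281 \sqrt{10774751}}{39} \approx -1.2378 \cdot 10^{8}$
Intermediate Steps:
$p = - \frac{937}{468}$ ($p = -2 + \frac{1}{-12579 + 12111} = -2 + \frac{1}{-468} = -2 - \frac{1}{468} = - \frac{937}{468} \approx -2.0021$)
$\left(42802 - 38240\right) \left(-27175 + \sqrt{1773 + p}\right) = \left(42802 - 38240\right) \left(-27175 + \sqrt{1773 - \frac{937}{468}}\right) = 4562 \left(-27175 + \sqrt{\frac{828827}{468}}\right) = 4562 \left(-27175 + \frac{\sqrt{10774751}}{78}\right) = -123972350 + \frac{2281 \sqrt{10774751}}{39}$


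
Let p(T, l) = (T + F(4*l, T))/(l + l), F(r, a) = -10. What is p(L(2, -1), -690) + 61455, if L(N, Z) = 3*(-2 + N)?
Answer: 8480791/138 ≈ 61455.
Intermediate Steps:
L(N, Z) = -6 + 3*N
p(T, l) = (-10 + T)/(2*l) (p(T, l) = (T - 10)/(l + l) = (-10 + T)/((2*l)) = (-10 + T)*(1/(2*l)) = (-10 + T)/(2*l))
p(L(2, -1), -690) + 61455 = (½)*(-10 + (-6 + 3*2))/(-690) + 61455 = (½)*(-1/690)*(-10 + (-6 + 6)) + 61455 = (½)*(-1/690)*(-10 + 0) + 61455 = (½)*(-1/690)*(-10) + 61455 = 1/138 + 61455 = 8480791/138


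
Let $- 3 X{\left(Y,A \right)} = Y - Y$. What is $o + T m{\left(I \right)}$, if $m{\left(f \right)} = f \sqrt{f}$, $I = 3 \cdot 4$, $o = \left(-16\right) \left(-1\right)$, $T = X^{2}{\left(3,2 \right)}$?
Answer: $16$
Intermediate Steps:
$X{\left(Y,A \right)} = 0$ ($X{\left(Y,A \right)} = - \frac{Y - Y}{3} = \left(- \frac{1}{3}\right) 0 = 0$)
$T = 0$ ($T = 0^{2} = 0$)
$o = 16$
$I = 12$
$m{\left(f \right)} = f^{\frac{3}{2}}$
$o + T m{\left(I \right)} = 16 + 0 \cdot 12^{\frac{3}{2}} = 16 + 0 \cdot 24 \sqrt{3} = 16 + 0 = 16$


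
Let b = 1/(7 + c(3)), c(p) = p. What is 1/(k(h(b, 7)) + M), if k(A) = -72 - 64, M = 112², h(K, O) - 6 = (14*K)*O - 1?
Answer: 1/12408 ≈ 8.0593e-5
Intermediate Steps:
b = ⅒ (b = 1/(7 + 3) = 1/10 = ⅒ ≈ 0.10000)
h(K, O) = 5 + 14*K*O (h(K, O) = 6 + ((14*K)*O - 1) = 6 + (14*K*O - 1) = 6 + (-1 + 14*K*O) = 5 + 14*K*O)
M = 12544
k(A) = -136
1/(k(h(b, 7)) + M) = 1/(-136 + 12544) = 1/12408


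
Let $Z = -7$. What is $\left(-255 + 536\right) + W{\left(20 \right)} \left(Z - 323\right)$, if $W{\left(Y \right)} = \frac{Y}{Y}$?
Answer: $-49$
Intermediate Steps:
$W{\left(Y \right)} = 1$
$\left(-255 + 536\right) + W{\left(20 \right)} \left(Z - 323\right) = \left(-255 + 536\right) + 1 \left(-7 - 323\right) = 281 + 1 \left(-7 - 323\right) = 281 + 1 \left(-330\right) = 281 - 330 = -49$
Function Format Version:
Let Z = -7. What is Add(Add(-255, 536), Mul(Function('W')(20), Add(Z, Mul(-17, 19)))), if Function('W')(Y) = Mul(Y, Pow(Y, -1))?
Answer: -49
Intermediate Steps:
Function('W')(Y) = 1
Add(Add(-255, 536), Mul(Function('W')(20), Add(Z, Mul(-17, 19)))) = Add(Add(-255, 536), Mul(1, Add(-7, Mul(-17, 19)))) = Add(281, Mul(1, Add(-7, -323))) = Add(281, Mul(1, -330)) = Add(281, -330) = -49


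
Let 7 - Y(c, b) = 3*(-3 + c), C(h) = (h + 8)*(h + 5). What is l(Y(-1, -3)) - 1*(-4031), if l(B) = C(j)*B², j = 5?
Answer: 50961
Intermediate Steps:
C(h) = (5 + h)*(8 + h) (C(h) = (8 + h)*(5 + h) = (5 + h)*(8 + h))
Y(c, b) = 16 - 3*c (Y(c, b) = 7 - 3*(-3 + c) = 7 - (-9 + 3*c) = 7 + (9 - 3*c) = 16 - 3*c)
l(B) = 130*B² (l(B) = (40 + 5² + 13*5)*B² = (40 + 25 + 65)*B² = 130*B²)
l(Y(-1, -3)) - 1*(-4031) = 130*(16 - 3*(-1))² - 1*(-4031) = 130*(16 + 3)² + 4031 = 130*19² + 4031 = 130*361 + 4031 = 46930 + 4031 = 50961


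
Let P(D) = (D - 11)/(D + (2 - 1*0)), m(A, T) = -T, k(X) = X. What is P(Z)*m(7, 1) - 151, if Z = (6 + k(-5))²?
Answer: -443/3 ≈ -147.67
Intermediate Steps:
Z = 1 (Z = (6 - 5)² = 1² = 1)
P(D) = (-11 + D)/(2 + D) (P(D) = (-11 + D)/(D + (2 + 0)) = (-11 + D)/(D + 2) = (-11 + D)/(2 + D))
P(Z)*m(7, 1) - 151 = ((-11 + 1)/(2 + 1))*(-1*1) - 151 = (-10/3)*(-1) - 151 = ((⅓)*(-10))*(-1) - 151 = -10/3*(-1) - 151 = 10/3 - 151 = -443/3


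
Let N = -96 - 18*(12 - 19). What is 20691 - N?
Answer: 20661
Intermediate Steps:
N = 30 (N = -96 - 18*(-7) = -96 + 126 = 30)
20691 - N = 20691 - 1*30 = 20691 - 30 = 20661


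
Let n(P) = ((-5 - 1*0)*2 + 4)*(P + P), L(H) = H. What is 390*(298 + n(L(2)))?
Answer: 106860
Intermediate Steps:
n(P) = -12*P (n(P) = ((-5 + 0)*2 + 4)*(2*P) = (-5*2 + 4)*(2*P) = (-10 + 4)*(2*P) = -12*P)
390*(298 + n(L(2))) = 390*(298 - 12*2) = 390*(298 - 24) = 390*274 = 106860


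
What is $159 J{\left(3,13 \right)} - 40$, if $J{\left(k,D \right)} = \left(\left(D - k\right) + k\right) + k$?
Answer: $2504$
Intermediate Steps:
$J{\left(k,D \right)} = D + k$
$159 J{\left(3,13 \right)} - 40 = 159 \left(13 + 3\right) - 40 = 159 \cdot 16 - 40 = 2544 - 40 = 2504$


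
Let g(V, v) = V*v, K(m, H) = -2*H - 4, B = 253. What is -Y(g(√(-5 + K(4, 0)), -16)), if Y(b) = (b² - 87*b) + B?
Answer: 2051 - 4176*I ≈ 2051.0 - 4176.0*I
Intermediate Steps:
K(m, H) = -4 - 2*H
Y(b) = 253 + b² - 87*b (Y(b) = (b² - 87*b) + 253 = 253 + b² - 87*b)
-Y(g(√(-5 + K(4, 0)), -16)) = -(253 + (√(-5 + (-4 - 2*0))*(-16))² - 87*√(-5 + (-4 - 2*0))*(-16)) = -(253 + (√(-5 + (-4 + 0))*(-16))² - 87*√(-5 + (-4 + 0))*(-16)) = -(253 + (√(-5 - 4)*(-16))² - 87*√(-5 - 4)*(-16)) = -(253 + (√(-9)*(-16))² - 87*√(-9)*(-16)) = -(253 + ((3*I)*(-16))² - 87*3*I*(-16)) = -(253 + (-48*I)² - (-4176)*I) = -(253 - 2304 + 4176*I) = -(-2051 + 4176*I) = 2051 - 4176*I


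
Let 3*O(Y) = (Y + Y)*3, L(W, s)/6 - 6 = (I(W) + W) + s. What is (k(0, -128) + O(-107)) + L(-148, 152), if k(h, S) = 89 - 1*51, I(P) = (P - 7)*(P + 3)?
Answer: 134734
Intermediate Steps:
I(P) = (-7 + P)*(3 + P)
L(W, s) = -90 - 18*W + 6*s + 6*W**2 (L(W, s) = 36 + 6*(((-21 + W**2 - 4*W) + W) + s) = 36 + 6*((-21 + W**2 - 3*W) + s) = 36 + 6*(-21 + s + W**2 - 3*W) = 36 + (-126 - 18*W + 6*s + 6*W**2) = -90 - 18*W + 6*s + 6*W**2)
k(h, S) = 38 (k(h, S) = 89 - 51 = 38)
O(Y) = 2*Y (O(Y) = ((Y + Y)*3)/3 = ((2*Y)*3)/3 = (6*Y)/3 = 2*Y)
(k(0, -128) + O(-107)) + L(-148, 152) = (38 + 2*(-107)) + (-90 - 18*(-148) + 6*152 + 6*(-148)**2) = (38 - 214) + (-90 + 2664 + 912 + 6*21904) = -176 + (-90 + 2664 + 912 + 131424) = -176 + 134910 = 134734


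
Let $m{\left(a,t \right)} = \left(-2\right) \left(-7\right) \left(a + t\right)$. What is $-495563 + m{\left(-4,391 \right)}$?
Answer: $-490145$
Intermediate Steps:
$m{\left(a,t \right)} = 14 a + 14 t$ ($m{\left(a,t \right)} = 14 \left(a + t\right) = 14 a + 14 t$)
$-495563 + m{\left(-4,391 \right)} = -495563 + \left(14 \left(-4\right) + 14 \cdot 391\right) = -495563 + \left(-56 + 5474\right) = -495563 + 5418 = -490145$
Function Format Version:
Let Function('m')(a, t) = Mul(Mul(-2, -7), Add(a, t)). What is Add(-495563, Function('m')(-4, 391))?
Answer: -490145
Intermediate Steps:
Function('m')(a, t) = Add(Mul(14, a), Mul(14, t)) (Function('m')(a, t) = Mul(14, Add(a, t)) = Add(Mul(14, a), Mul(14, t)))
Add(-495563, Function('m')(-4, 391)) = Add(-495563, Add(Mul(14, -4), Mul(14, 391))) = Add(-495563, Add(-56, 5474)) = Add(-495563, 5418) = -490145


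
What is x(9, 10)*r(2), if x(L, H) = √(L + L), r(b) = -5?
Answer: -15*√2 ≈ -21.213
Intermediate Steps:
x(L, H) = √2*√L (x(L, H) = √(2*L) = √2*√L)
x(9, 10)*r(2) = (√2*√9)*(-5) = (√2*3)*(-5) = (3*√2)*(-5) = -15*√2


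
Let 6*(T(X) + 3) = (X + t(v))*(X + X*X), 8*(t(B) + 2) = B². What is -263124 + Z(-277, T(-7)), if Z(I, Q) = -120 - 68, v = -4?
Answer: -263312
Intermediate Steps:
t(B) = -2 + B²/8
T(X) = -3 + X*(X + X²)/6 (T(X) = -3 + ((X + (-2 + (⅛)*(-4)²))*(X + X*X))/6 = -3 + ((X + (-2 + (⅛)*16))*(X + X²))/6 = -3 + ((X + (-2 + 2))*(X + X²))/6 = -3 + ((X + 0)*(X + X²))/6 = -3 + (X*(X + X²))/6 = -3 + X*(X + X²)/6)
Z(I, Q) = -188
-263124 + Z(-277, T(-7)) = -263124 - 188 = -263312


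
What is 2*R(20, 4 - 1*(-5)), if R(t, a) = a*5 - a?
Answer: 72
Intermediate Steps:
R(t, a) = 4*a (R(t, a) = 5*a - a = 4*a)
2*R(20, 4 - 1*(-5)) = 2*(4*(4 - 1*(-5))) = 2*(4*(4 + 5)) = 2*(4*9) = 2*36 = 72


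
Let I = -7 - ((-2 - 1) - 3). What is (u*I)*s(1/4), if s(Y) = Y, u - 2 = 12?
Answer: -7/2 ≈ -3.5000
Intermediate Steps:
u = 14 (u = 2 + 12 = 14)
I = -1 (I = -7 - (-3 - 3) = -7 - 1*(-6) = -7 + 6 = -1)
(u*I)*s(1/4) = (14*(-1))/4 = -14*1/4 = -7/2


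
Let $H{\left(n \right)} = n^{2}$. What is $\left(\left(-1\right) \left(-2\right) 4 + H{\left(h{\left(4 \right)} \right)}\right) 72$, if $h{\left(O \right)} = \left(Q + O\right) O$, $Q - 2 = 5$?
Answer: $139968$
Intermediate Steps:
$Q = 7$ ($Q = 2 + 5 = 7$)
$h{\left(O \right)} = O \left(7 + O\right)$ ($h{\left(O \right)} = \left(7 + O\right) O = O \left(7 + O\right)$)
$\left(\left(-1\right) \left(-2\right) 4 + H{\left(h{\left(4 \right)} \right)}\right) 72 = \left(\left(-1\right) \left(-2\right) 4 + \left(4 \left(7 + 4\right)\right)^{2}\right) 72 = \left(2 \cdot 4 + \left(4 \cdot 11\right)^{2}\right) 72 = \left(8 + 44^{2}\right) 72 = \left(8 + 1936\right) 72 = 1944 \cdot 72 = 139968$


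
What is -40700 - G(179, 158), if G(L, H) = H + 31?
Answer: -40889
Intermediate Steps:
G(L, H) = 31 + H
-40700 - G(179, 158) = -40700 - (31 + 158) = -40700 - 1*189 = -40700 - 189 = -40889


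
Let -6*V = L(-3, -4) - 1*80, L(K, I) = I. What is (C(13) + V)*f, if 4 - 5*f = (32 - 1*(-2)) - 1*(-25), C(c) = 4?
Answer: -198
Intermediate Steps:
f = -11 (f = 4/5 - ((32 - 1*(-2)) - 1*(-25))/5 = 4/5 - ((32 + 2) + 25)/5 = 4/5 - (34 + 25)/5 = 4/5 - 1/5*59 = 4/5 - 59/5 = -11)
V = 14 (V = -(-4 - 1*80)/6 = -(-4 - 80)/6 = -1/6*(-84) = 14)
(C(13) + V)*f = (4 + 14)*(-11) = 18*(-11) = -198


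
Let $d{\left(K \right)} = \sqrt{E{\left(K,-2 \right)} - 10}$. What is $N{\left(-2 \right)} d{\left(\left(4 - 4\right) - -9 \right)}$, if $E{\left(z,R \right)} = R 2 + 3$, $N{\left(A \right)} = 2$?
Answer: $2 i \sqrt{11} \approx 6.6332 i$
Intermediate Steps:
$E{\left(z,R \right)} = 3 + 2 R$ ($E{\left(z,R \right)} = 2 R + 3 = 3 + 2 R$)
$d{\left(K \right)} = i \sqrt{11}$ ($d{\left(K \right)} = \sqrt{\left(3 + 2 \left(-2\right)\right) - 10} = \sqrt{\left(3 - 4\right) - 10} = \sqrt{-1 - 10} = \sqrt{-11} = i \sqrt{11}$)
$N{\left(-2 \right)} d{\left(\left(4 - 4\right) - -9 \right)} = 2 i \sqrt{11}$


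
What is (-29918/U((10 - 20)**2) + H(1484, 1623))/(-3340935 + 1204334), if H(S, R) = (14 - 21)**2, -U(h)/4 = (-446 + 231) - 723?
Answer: -10995/572609068 ≈ -1.9202e-5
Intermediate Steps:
U(h) = 3752 (U(h) = -4*((-446 + 231) - 723) = -4*(-215 - 723) = -4*(-938) = 3752)
H(S, R) = 49 (H(S, R) = (-7)**2 = 49)
(-29918/U((10 - 20)**2) + H(1484, 1623))/(-3340935 + 1204334) = (-29918/3752 + 49)/(-3340935 + 1204334) = (-29918*1/3752 + 49)/(-2136601) = (-2137/268 + 49)*(-1/2136601) = (10995/268)*(-1/2136601) = -10995/572609068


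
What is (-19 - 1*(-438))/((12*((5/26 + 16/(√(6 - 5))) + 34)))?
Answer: 5447/7830 ≈ 0.69566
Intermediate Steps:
(-19 - 1*(-438))/((12*((5/26 + 16/(√(6 - 5))) + 34))) = (-19 + 438)/((12*((5*(1/26) + 16/(√1)) + 34))) = 419/((12*((5/26 + 16/1) + 34))) = 419/((12*((5/26 + 16*1) + 34))) = 419/((12*((5/26 + 16) + 34))) = 419/((12*(421/26 + 34))) = 419/((12*(1305/26))) = 419/(7830/13) = 419*(13/7830) = 5447/7830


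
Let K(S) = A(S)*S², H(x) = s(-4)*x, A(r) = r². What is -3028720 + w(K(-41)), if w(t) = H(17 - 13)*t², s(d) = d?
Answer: -127758806694656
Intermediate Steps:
H(x) = -4*x
K(S) = S⁴ (K(S) = S²*S² = S⁴)
w(t) = -16*t² (w(t) = (-4*(17 - 13))*t² = (-4*4)*t² = -16*t²)
-3028720 + w(K(-41)) = -3028720 - 16*((-41)⁴)² = -3028720 - 16*2825761² = -3028720 - 16*7984925229121 = -3028720 - 127758803665936 = -127758806694656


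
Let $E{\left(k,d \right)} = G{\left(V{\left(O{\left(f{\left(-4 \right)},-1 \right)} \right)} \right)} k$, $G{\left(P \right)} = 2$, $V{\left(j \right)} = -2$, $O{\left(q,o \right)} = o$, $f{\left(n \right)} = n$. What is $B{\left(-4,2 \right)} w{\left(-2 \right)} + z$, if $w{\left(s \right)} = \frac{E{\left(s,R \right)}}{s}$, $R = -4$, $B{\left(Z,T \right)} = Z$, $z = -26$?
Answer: $-34$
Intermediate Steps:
$E{\left(k,d \right)} = 2 k$
$w{\left(s \right)} = 2$ ($w{\left(s \right)} = \frac{2 s}{s} = 2$)
$B{\left(-4,2 \right)} w{\left(-2 \right)} + z = \left(-4\right) 2 - 26 = -8 - 26 = -34$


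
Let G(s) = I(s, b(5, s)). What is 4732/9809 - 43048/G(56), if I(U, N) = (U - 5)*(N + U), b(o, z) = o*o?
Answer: -1393460/140211 ≈ -9.9383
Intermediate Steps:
b(o, z) = o²
I(U, N) = (-5 + U)*(N + U)
G(s) = -125 + s² + 20*s (G(s) = s² - 5*5² - 5*s + 5²*s = s² - 5*25 - 5*s + 25*s = s² - 125 - 5*s + 25*s = -125 + s² + 20*s)
4732/9809 - 43048/G(56) = 4732/9809 - 43048/(-125 + 56² + 20*56) = 4732*(1/9809) - 43048/(-125 + 3136 + 1120) = 4732/9809 - 43048/4131 = -1393460/140211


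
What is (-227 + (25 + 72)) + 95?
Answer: -35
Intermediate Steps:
(-227 + (25 + 72)) + 95 = (-227 + 97) + 95 = -130 + 95 = -35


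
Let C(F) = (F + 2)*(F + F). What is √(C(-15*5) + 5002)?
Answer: 4*√997 ≈ 126.30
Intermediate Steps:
C(F) = 2*F*(2 + F) (C(F) = (2 + F)*(2*F) = 2*F*(2 + F))
√(C(-15*5) + 5002) = √(2*(-15*5)*(2 - 15*5) + 5002) = √(2*(-75)*(2 - 75) + 5002) = √(2*(-75)*(-73) + 5002) = √(10950 + 5002) = √15952 = 4*√997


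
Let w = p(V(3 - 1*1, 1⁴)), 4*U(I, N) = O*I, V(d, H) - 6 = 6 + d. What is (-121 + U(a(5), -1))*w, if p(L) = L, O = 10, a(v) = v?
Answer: -1519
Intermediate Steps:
V(d, H) = 12 + d (V(d, H) = 6 + (6 + d) = 12 + d)
U(I, N) = 5*I/2 (U(I, N) = (10*I)/4 = 5*I/2)
w = 14 (w = 12 + (3 - 1*1) = 12 + (3 - 1) = 12 + 2 = 14)
(-121 + U(a(5), -1))*w = (-121 + (5/2)*5)*14 = (-121 + 25/2)*14 = -217/2*14 = -1519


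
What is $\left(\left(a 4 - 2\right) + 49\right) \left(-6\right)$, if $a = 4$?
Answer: $-378$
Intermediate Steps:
$\left(\left(a 4 - 2\right) + 49\right) \left(-6\right) = \left(\left(4 \cdot 4 - 2\right) + 49\right) \left(-6\right) = \left(\left(16 - 2\right) + 49\right) \left(-6\right) = \left(14 + 49\right) \left(-6\right) = 63 \left(-6\right) = -378$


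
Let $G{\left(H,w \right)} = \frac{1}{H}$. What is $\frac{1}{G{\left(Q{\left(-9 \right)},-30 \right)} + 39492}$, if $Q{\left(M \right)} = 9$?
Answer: $\frac{9}{355429} \approx 2.5321 \cdot 10^{-5}$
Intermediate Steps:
$\frac{1}{G{\left(Q{\left(-9 \right)},-30 \right)} + 39492} = \frac{1}{\frac{1}{9} + 39492} = \frac{1}{\frac{355429}{9}} = \frac{9}{355429}$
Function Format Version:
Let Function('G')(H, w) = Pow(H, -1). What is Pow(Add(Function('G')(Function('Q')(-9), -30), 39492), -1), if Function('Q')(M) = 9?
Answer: Rational(9, 355429) ≈ 2.5321e-5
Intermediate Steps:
Pow(Add(Function('G')(Function('Q')(-9), -30), 39492), -1) = Pow(Add(Pow(9, -1), 39492), -1) = Pow(Add(Rational(1, 9), 39492), -1) = Pow(Rational(355429, 9), -1) = Rational(9, 355429)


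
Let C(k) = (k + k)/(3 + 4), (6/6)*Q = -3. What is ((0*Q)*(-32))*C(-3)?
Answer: 0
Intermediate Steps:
Q = -3
C(k) = 2*k/7 (C(k) = (2*k)/7 = (2*k)*(⅐) = 2*k/7)
((0*Q)*(-32))*C(-3) = ((0*(-3))*(-32))*((2/7)*(-3)) = (0*(-32))*(-6/7) = 0*(-6/7) = 0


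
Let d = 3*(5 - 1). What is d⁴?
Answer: 20736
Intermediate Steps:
d = 12 (d = 3*4 = 12)
d⁴ = 12⁴ = 20736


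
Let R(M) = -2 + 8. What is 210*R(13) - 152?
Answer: 1108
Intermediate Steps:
R(M) = 6
210*R(13) - 152 = 210*6 - 152 = 1260 - 152 = 1108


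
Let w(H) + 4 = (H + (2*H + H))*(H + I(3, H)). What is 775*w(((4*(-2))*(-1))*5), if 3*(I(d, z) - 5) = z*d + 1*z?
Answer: 36570700/3 ≈ 1.2190e+7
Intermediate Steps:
I(d, z) = 5 + z/3 + d*z/3 (I(d, z) = 5 + (z*d + 1*z)/3 = 5 + (d*z + z)/3 = 5 + (z + d*z)/3 = 5 + (z/3 + d*z/3) = 5 + z/3 + d*z/3)
w(H) = -4 + 4*H*(5 + 7*H/3) (w(H) = -4 + (H + (2*H + H))*(H + (5 + H/3 + (⅓)*3*H)) = -4 + (H + 3*H)*(H + (5 + H/3 + H)) = -4 + (4*H)*(H + (5 + 4*H/3)) = -4 + (4*H)*(5 + 7*H/3) = -4 + 4*H*(5 + 7*H/3))
775*w(((4*(-2))*(-1))*5) = 775*(-4 + 20*(((4*(-2))*(-1))*5) + 28*(((4*(-2))*(-1))*5)²/3) = 775*(-4 + 20*(-8*(-1)*5) + 28*(-8*(-1)*5)²/3) = 775*(-4 + 20*(8*5) + 28*(8*5)²/3) = 775*(-4 + 20*40 + (28/3)*40²) = 775*(-4 + 800 + (28/3)*1600) = 775*(-4 + 800 + 44800/3) = 775*(47188/3) = 36570700/3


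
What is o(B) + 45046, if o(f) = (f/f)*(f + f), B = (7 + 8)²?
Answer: 45496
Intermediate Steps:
B = 225 (B = 15² = 225)
o(f) = 2*f (o(f) = 1*(2*f) = 2*f)
o(B) + 45046 = 2*225 + 45046 = 450 + 45046 = 45496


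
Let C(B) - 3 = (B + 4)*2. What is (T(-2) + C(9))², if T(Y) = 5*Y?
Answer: 361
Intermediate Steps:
C(B) = 11 + 2*B (C(B) = 3 + (B + 4)*2 = 3 + (4 + B)*2 = 3 + (8 + 2*B) = 11 + 2*B)
(T(-2) + C(9))² = (5*(-2) + (11 + 2*9))² = (-10 + (11 + 18))² = (-10 + 29)² = 19² = 361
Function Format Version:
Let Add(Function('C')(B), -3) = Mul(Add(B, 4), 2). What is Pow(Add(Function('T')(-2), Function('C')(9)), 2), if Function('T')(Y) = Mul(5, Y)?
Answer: 361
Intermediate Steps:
Function('C')(B) = Add(11, Mul(2, B)) (Function('C')(B) = Add(3, Mul(Add(B, 4), 2)) = Add(3, Mul(Add(4, B), 2)) = Add(3, Add(8, Mul(2, B))) = Add(11, Mul(2, B)))
Pow(Add(Function('T')(-2), Function('C')(9)), 2) = Pow(Add(Mul(5, -2), Add(11, Mul(2, 9))), 2) = Pow(Add(-10, Add(11, 18)), 2) = Pow(Add(-10, 29), 2) = Pow(19, 2) = 361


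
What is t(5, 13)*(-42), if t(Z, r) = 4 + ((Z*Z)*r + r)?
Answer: -14364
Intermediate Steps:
t(Z, r) = 4 + r + r*Z² (t(Z, r) = 4 + (Z²*r + r) = 4 + (r*Z² + r) = 4 + (r + r*Z²) = 4 + r + r*Z²)
t(5, 13)*(-42) = (4 + 13 + 13*5²)*(-42) = (4 + 13 + 13*25)*(-42) = (4 + 13 + 325)*(-42) = 342*(-42) = -14364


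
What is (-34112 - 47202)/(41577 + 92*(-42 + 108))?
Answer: -81314/47649 ≈ -1.7065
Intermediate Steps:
(-34112 - 47202)/(41577 + 92*(-42 + 108)) = -81314/(41577 + 92*66) = -81314/(41577 + 6072) = -81314/47649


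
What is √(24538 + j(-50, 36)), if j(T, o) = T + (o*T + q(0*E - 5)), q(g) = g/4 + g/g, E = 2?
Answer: √90751/2 ≈ 150.62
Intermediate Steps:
q(g) = 1 + g/4 (q(g) = g*(¼) + 1 = g/4 + 1 = 1 + g/4)
j(T, o) = -¼ + T + T*o (j(T, o) = T + (o*T + (1 + (0*2 - 5)/4)) = T + (T*o + (1 + (0 - 5)/4)) = T + (T*o + (1 + (¼)*(-5))) = T + (T*o + (1 - 5/4)) = T + (T*o - ¼) = T + (-¼ + T*o) = -¼ + T + T*o)
√(24538 + j(-50, 36)) = √(24538 + (-¼ - 50 - 50*36)) = √(24538 + (-¼ - 50 - 1800)) = √(24538 - 7401/4) = √(90751/4) = √90751/2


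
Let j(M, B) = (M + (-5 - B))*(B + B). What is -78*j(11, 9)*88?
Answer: 370656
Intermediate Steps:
j(M, B) = 2*B*(-5 + M - B) (j(M, B) = (-5 + M - B)*(2*B) = 2*B*(-5 + M - B))
-78*j(11, 9)*88 = -156*9*(-5 + 11 - 1*9)*88 = -156*9*(-5 + 11 - 9)*88 = -156*9*(-3)*88 = -78*(-54)*88 = 4212*88 = 370656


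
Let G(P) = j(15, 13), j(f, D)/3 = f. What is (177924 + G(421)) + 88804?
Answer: 266773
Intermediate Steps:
j(f, D) = 3*f
G(P) = 45 (G(P) = 3*15 = 45)
(177924 + G(421)) + 88804 = (177924 + 45) + 88804 = 177969 + 88804 = 266773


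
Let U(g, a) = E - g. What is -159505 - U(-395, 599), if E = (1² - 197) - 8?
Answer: -159696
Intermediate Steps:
E = -204 (E = (1 - 197) - 8 = -196 - 8 = -204)
U(g, a) = -204 - g
-159505 - U(-395, 599) = -159505 - (-204 - 1*(-395)) = -159505 - (-204 + 395) = -159505 - 1*191 = -159505 - 191 = -159696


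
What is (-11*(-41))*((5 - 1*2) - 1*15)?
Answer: -5412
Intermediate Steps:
(-11*(-41))*((5 - 1*2) - 1*15) = 451*((5 - 2) - 15) = 451*(3 - 15) = 451*(-12) = -5412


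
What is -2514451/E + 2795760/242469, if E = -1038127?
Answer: 390225595671/27968179507 ≈ 13.952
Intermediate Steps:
-2514451/E + 2795760/242469 = -2514451/(-1038127) + 2795760/242469 = -2514451*(-1/1038127) + 2795760*(1/242469) = 2514451/1038127 + 310640/26941 = 390225595671/27968179507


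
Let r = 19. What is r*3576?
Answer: 67944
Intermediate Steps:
r*3576 = 19*3576 = 67944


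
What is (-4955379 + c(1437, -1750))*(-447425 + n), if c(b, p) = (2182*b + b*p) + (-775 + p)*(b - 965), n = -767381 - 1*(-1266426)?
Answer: -285272509900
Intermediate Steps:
n = 499045 (n = -767381 + 1266426 = 499045)
c(b, p) = 2182*b + b*p + (-965 + b)*(-775 + p) (c(b, p) = (2182*b + b*p) + (-775 + p)*(-965 + b) = (2182*b + b*p) + (-965 + b)*(-775 + p) = 2182*b + b*p + (-965 + b)*(-775 + p))
(-4955379 + c(1437, -1750))*(-447425 + n) = (-4955379 + (747875 - 965*(-1750) + 1407*1437 + 2*1437*(-1750)))*(-447425 + 499045) = (-4955379 + (747875 + 1688750 + 2021859 - 5029500))*51620 = (-4955379 - 571016)*51620 = -5526395*51620 = -285272509900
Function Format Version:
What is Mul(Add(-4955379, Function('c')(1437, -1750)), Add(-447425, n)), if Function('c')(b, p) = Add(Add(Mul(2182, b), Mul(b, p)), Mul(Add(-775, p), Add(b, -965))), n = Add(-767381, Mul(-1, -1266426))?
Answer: -285272509900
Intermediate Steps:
n = 499045 (n = Add(-767381, 1266426) = 499045)
Function('c')(b, p) = Add(Mul(2182, b), Mul(b, p), Mul(Add(-965, b), Add(-775, p))) (Function('c')(b, p) = Add(Add(Mul(2182, b), Mul(b, p)), Mul(Add(-775, p), Add(-965, b))) = Add(Add(Mul(2182, b), Mul(b, p)), Mul(Add(-965, b), Add(-775, p))) = Add(Mul(2182, b), Mul(b, p), Mul(Add(-965, b), Add(-775, p))))
Mul(Add(-4955379, Function('c')(1437, -1750)), Add(-447425, n)) = Mul(Add(-4955379, Add(747875, Mul(-965, -1750), Mul(1407, 1437), Mul(2, 1437, -1750))), Add(-447425, 499045)) = Mul(Add(-4955379, Add(747875, 1688750, 2021859, -5029500)), 51620) = Mul(Add(-4955379, -571016), 51620) = Mul(-5526395, 51620) = -285272509900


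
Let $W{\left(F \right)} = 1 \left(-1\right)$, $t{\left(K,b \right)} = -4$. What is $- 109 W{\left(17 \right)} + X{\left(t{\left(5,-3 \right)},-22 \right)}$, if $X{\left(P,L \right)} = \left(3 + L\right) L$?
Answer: $527$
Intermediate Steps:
$W{\left(F \right)} = -1$
$X{\left(P,L \right)} = L \left(3 + L\right)$
$- 109 W{\left(17 \right)} + X{\left(t{\left(5,-3 \right)},-22 \right)} = \left(-109\right) \left(-1\right) - 22 \left(3 - 22\right) = 109 - -418 = 109 + 418 = 527$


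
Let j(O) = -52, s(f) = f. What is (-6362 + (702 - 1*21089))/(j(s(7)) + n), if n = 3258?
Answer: -26749/3206 ≈ -8.3434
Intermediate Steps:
(-6362 + (702 - 1*21089))/(j(s(7)) + n) = (-6362 + (702 - 1*21089))/(-52 + 3258) = (-6362 + (702 - 21089))/3206 = (-6362 - 20387)*(1/3206) = -26749*1/3206 = -26749/3206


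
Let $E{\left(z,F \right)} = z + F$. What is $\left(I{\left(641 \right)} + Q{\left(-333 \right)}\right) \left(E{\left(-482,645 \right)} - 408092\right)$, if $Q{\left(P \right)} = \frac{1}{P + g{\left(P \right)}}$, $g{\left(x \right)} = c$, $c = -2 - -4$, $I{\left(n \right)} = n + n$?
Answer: $- \frac{173100999789}{331} \approx -5.2296 \cdot 10^{8}$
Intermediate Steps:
$I{\left(n \right)} = 2 n$
$c = 2$ ($c = -2 + 4 = 2$)
$E{\left(z,F \right)} = F + z$
$g{\left(x \right)} = 2$
$Q{\left(P \right)} = \frac{1}{2 + P}$ ($Q{\left(P \right)} = \frac{1}{P + 2} = \frac{1}{2 + P}$)
$\left(I{\left(641 \right)} + Q{\left(-333 \right)}\right) \left(E{\left(-482,645 \right)} - 408092\right) = \left(2 \cdot 641 + \frac{1}{2 - 333}\right) \left(\left(645 - 482\right) - 408092\right) = \left(1282 + \frac{1}{-331}\right) \left(163 - 408092\right) = \left(1282 - \frac{1}{331}\right) \left(-407929\right) = \frac{424341}{331} \left(-407929\right) = - \frac{173100999789}{331}$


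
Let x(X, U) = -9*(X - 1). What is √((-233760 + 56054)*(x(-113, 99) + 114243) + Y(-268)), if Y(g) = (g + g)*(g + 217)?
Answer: I*√20483965578 ≈ 1.4312e+5*I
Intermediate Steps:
Y(g) = 2*g*(217 + g) (Y(g) = (2*g)*(217 + g) = 2*g*(217 + g))
x(X, U) = 9 - 9*X (x(X, U) = -9*(-1 + X) = 9 - 9*X)
√((-233760 + 56054)*(x(-113, 99) + 114243) + Y(-268)) = √((-233760 + 56054)*((9 - 9*(-113)) + 114243) + 2*(-268)*(217 - 268)) = √(-177706*((9 + 1017) + 114243) + 2*(-268)*(-51)) = √(-177706*(1026 + 114243) + 27336) = √(-177706*115269 + 27336) = √(-20483992914 + 27336) = √(-20483965578) = I*√20483965578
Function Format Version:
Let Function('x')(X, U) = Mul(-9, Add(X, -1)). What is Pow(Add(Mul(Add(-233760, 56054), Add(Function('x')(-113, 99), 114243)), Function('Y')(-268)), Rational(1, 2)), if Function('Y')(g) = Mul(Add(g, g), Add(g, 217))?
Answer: Mul(I, Pow(20483965578, Rational(1, 2))) ≈ Mul(1.4312e+5, I)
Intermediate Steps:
Function('Y')(g) = Mul(2, g, Add(217, g)) (Function('Y')(g) = Mul(Mul(2, g), Add(217, g)) = Mul(2, g, Add(217, g)))
Function('x')(X, U) = Add(9, Mul(-9, X)) (Function('x')(X, U) = Mul(-9, Add(-1, X)) = Add(9, Mul(-9, X)))
Pow(Add(Mul(Add(-233760, 56054), Add(Function('x')(-113, 99), 114243)), Function('Y')(-268)), Rational(1, 2)) = Pow(Add(Mul(Add(-233760, 56054), Add(Add(9, Mul(-9, -113)), 114243)), Mul(2, -268, Add(217, -268))), Rational(1, 2)) = Pow(Add(Mul(-177706, Add(Add(9, 1017), 114243)), Mul(2, -268, -51)), Rational(1, 2)) = Pow(Add(Mul(-177706, Add(1026, 114243)), 27336), Rational(1, 2)) = Pow(Add(Mul(-177706, 115269), 27336), Rational(1, 2)) = Pow(Add(-20483992914, 27336), Rational(1, 2)) = Pow(-20483965578, Rational(1, 2)) = Mul(I, Pow(20483965578, Rational(1, 2)))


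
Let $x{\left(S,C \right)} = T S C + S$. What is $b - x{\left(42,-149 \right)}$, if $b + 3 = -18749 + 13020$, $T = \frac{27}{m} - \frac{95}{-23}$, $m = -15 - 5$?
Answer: $\frac{2673971}{230} \approx 11626.0$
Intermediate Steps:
$m = -20$
$T = \frac{1279}{460}$ ($T = \frac{27}{-20} - \frac{95}{-23} = 27 \left(- \frac{1}{20}\right) - - \frac{95}{23} = - \frac{27}{20} + \frac{95}{23} = \frac{1279}{460} \approx 2.7804$)
$b = -5732$ ($b = -3 + \left(-18749 + 13020\right) = -3 - 5729 = -5732$)
$x{\left(S,C \right)} = S + \frac{1279 C S}{460}$ ($x{\left(S,C \right)} = \frac{1279 S}{460} C + S = \frac{1279 C S}{460} + S = S + \frac{1279 C S}{460}$)
$b - x{\left(42,-149 \right)} = -5732 - \frac{1}{460} \cdot 42 \left(460 + 1279 \left(-149\right)\right) = -5732 - \frac{1}{460} \cdot 42 \left(460 - 190571\right) = -5732 - \frac{1}{460} \cdot 42 \left(-190111\right) = -5732 - - \frac{3992331}{230} = -5732 + \frac{3992331}{230} = \frac{2673971}{230}$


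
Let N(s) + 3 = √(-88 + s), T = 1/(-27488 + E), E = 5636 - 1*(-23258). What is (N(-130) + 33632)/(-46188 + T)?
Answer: -47282374/64940327 - 1406*I*√218/64940327 ≈ -0.72809 - 0.00031967*I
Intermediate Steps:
E = 28894 (E = 5636 + 23258 = 28894)
T = 1/1406 (T = 1/(-27488 + 28894) = 1/1406 ≈ 0.00071124)
N(s) = -3 + √(-88 + s)
(N(-130) + 33632)/(-46188 + T) = ((-3 + √(-88 - 130)) + 33632)/(-46188 + 1/1406) = ((-3 + √(-218)) + 33632)/(-64940327/1406) = ((-3 + I*√218) + 33632)*(-1406/64940327) = (33629 + I*√218)*(-1406/64940327) = -47282374/64940327 - 1406*I*√218/64940327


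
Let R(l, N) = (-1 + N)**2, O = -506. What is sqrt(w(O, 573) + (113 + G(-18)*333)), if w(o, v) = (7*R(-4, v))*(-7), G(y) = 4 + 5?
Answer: I*sqrt(16028906) ≈ 4003.6*I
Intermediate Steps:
G(y) = 9
w(o, v) = -49*(-1 + v)**2 (w(o, v) = (7*(-1 + v)**2)*(-7) = -49*(-1 + v)**2)
sqrt(w(O, 573) + (113 + G(-18)*333)) = sqrt(-49*(-1 + 573)**2 + (113 + 9*333)) = sqrt(-49*572**2 + (113 + 2997)) = sqrt(-49*327184 + 3110) = sqrt(-16032016 + 3110) = sqrt(-16028906) = I*sqrt(16028906)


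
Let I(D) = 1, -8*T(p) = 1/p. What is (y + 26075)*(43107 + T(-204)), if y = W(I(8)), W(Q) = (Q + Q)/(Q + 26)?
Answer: 49528739466875/44064 ≈ 1.1240e+9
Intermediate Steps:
T(p) = -1/(8*p)
W(Q) = 2*Q/(26 + Q) (W(Q) = (2*Q)/(26 + Q) = 2*Q/(26 + Q))
y = 2/27 (y = 2*1/(26 + 1) = 2*1/27 = 2*1*(1/27) = 2/27 ≈ 0.074074)
(y + 26075)*(43107 + T(-204)) = (2/27 + 26075)*(43107 - ⅛/(-204)) = 704027*(43107 - ⅛*(-1/204))/27 = 704027*(43107 + 1/1632)/27 = (704027/27)*(70350625/1632) = 49528739466875/44064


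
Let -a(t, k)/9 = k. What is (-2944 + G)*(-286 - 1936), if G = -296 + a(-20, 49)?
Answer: 8179182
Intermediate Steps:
a(t, k) = -9*k
G = -737 (G = -296 - 9*49 = -296 - 441 = -737)
(-2944 + G)*(-286 - 1936) = (-2944 - 737)*(-286 - 1936) = -3681*(-2222) = 8179182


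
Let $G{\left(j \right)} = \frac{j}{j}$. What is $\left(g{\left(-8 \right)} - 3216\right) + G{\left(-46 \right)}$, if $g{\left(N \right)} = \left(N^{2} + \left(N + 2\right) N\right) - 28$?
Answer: $-3131$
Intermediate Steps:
$G{\left(j \right)} = 1$
$g{\left(N \right)} = -28 + N^{2} + N \left(2 + N\right)$ ($g{\left(N \right)} = \left(N^{2} + \left(2 + N\right) N\right) - 28 = \left(N^{2} + N \left(2 + N\right)\right) - 28 = -28 + N^{2} + N \left(2 + N\right)$)
$\left(g{\left(-8 \right)} - 3216\right) + G{\left(-46 \right)} = \left(\left(-28 + 2 \left(-8\right) + 2 \left(-8\right)^{2}\right) - 3216\right) + 1 = \left(\left(-28 - 16 + 2 \cdot 64\right) - 3216\right) + 1 = \left(\left(-28 - 16 + 128\right) - 3216\right) + 1 = \left(84 - 3216\right) + 1 = -3132 + 1 = -3131$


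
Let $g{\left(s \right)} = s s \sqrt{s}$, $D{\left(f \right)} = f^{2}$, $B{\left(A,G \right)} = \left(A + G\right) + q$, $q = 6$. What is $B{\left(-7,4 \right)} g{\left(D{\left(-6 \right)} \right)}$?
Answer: $23328$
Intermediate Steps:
$B{\left(A,G \right)} = 6 + A + G$ ($B{\left(A,G \right)} = \left(A + G\right) + 6 = 6 + A + G$)
$g{\left(s \right)} = s^{\frac{5}{2}}$ ($g{\left(s \right)} = s^{2} \sqrt{s} = s^{\frac{5}{2}}$)
$B{\left(-7,4 \right)} g{\left(D{\left(-6 \right)} \right)} = \left(6 - 7 + 4\right) \left(\left(-6\right)^{2}\right)^{\frac{5}{2}} = 3 \cdot 36^{\frac{5}{2}} = 3 \cdot 7776 = 23328$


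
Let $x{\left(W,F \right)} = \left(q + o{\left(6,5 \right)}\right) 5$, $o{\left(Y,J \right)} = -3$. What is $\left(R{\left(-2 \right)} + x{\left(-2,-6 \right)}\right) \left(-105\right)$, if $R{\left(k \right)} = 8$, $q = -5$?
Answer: $3360$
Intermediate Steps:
$x{\left(W,F \right)} = -40$ ($x{\left(W,F \right)} = \left(-5 - 3\right) 5 = \left(-8\right) 5 = -40$)
$\left(R{\left(-2 \right)} + x{\left(-2,-6 \right)}\right) \left(-105\right) = \left(8 - 40\right) \left(-105\right) = \left(-32\right) \left(-105\right) = 3360$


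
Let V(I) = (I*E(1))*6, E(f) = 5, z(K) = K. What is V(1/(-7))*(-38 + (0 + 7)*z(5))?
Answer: 90/7 ≈ 12.857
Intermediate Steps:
V(I) = 30*I (V(I) = (I*5)*6 = (5*I)*6 = 30*I)
V(1/(-7))*(-38 + (0 + 7)*z(5)) = (30/(-7))*(-38 + (0 + 7)*5) = (30*(-⅐))*(-38 + 7*5) = -30*(-38 + 35)/7 = -30/7*(-3) = 90/7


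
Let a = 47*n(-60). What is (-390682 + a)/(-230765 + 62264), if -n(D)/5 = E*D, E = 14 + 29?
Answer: -215618/168501 ≈ -1.2796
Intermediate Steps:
E = 43
n(D) = -215*D
a = 606300 (a = 47*(-215*(-60)) = 47*12900 = 606300)
(-390682 + a)/(-230765 + 62264) = (-390682 + 606300)/(-230765 + 62264) = 215618/(-168501) = 215618*(-1/168501) = -215618/168501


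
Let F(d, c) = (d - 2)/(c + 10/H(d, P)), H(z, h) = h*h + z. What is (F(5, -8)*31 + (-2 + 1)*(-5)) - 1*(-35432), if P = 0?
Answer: 70843/2 ≈ 35422.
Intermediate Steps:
H(z, h) = z + h² (H(z, h) = h² + z = z + h²)
F(d, c) = (-2 + d)/(c + 10/d) (F(d, c) = (d - 2)/(c + 10/(d + 0²)) = (-2 + d)/(c + 10/(d + 0)) = (-2 + d)/(c + 10/d))
(F(5, -8)*31 + (-2 + 1)*(-5)) - 1*(-35432) = ((5*(-2 + 5)/(10 - 8*5))*31 + (-2 + 1)*(-5)) - 1*(-35432) = ((5*3/(10 - 40))*31 - 1*(-5)) + 35432 = ((5*3/(-30))*31 + 5) + 35432 = ((5*(-1/30)*3)*31 + 5) + 35432 = (-½*31 + 5) + 35432 = (-31/2 + 5) + 35432 = -21/2 + 35432 = 70843/2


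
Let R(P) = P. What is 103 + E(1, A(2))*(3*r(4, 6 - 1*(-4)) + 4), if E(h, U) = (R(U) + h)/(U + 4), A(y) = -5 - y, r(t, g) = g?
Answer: 171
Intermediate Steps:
E(h, U) = (U + h)/(4 + U) (E(h, U) = (U + h)/(U + 4) = (U + h)/(4 + U))
103 + E(1, A(2))*(3*r(4, 6 - 1*(-4)) + 4) = 103 + (((-5 - 1*2) + 1)/(4 + (-5 - 1*2)))*(3*(6 - 1*(-4)) + 4) = 103 + (((-5 - 2) + 1)/(4 + (-5 - 2)))*(3*(6 + 4) + 4) = 103 + ((-7 + 1)/(4 - 7))*(3*10 + 4) = 103 + (-6/(-3))*(30 + 4) = 103 - 1/3*(-6)*34 = 103 + 2*34 = 103 + 68 = 171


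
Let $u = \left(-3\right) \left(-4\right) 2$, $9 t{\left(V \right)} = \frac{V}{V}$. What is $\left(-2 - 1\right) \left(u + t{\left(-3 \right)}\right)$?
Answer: $- \frac{217}{3} \approx -72.333$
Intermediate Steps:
$t{\left(V \right)} = \frac{1}{9}$ ($t{\left(V \right)} = \frac{V \frac{1}{V}}{9} = \frac{1}{9} \cdot 1 = \frac{1}{9}$)
$u = 24$ ($u = 12 \cdot 2 = 24$)
$\left(-2 - 1\right) \left(u + t{\left(-3 \right)}\right) = \left(-2 - 1\right) \left(24 + \frac{1}{9}\right) = \left(-3\right) \frac{217}{9} = - \frac{217}{3}$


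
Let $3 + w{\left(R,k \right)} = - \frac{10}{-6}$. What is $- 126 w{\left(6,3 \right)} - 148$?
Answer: $20$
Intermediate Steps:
$w{\left(R,k \right)} = - \frac{4}{3}$ ($w{\left(R,k \right)} = -3 - \frac{10}{-6} = -3 - - \frac{5}{3} = -3 + \frac{5}{3} = - \frac{4}{3}$)
$- 126 w{\left(6,3 \right)} - 148 = \left(-126\right) \left(- \frac{4}{3}\right) - 148 = 168 - 148 = 20$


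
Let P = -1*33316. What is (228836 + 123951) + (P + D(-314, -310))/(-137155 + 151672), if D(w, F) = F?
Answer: 5121375253/14517 ≈ 3.5278e+5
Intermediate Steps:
P = -33316
(228836 + 123951) + (P + D(-314, -310))/(-137155 + 151672) = (228836 + 123951) + (-33316 - 310)/(-137155 + 151672) = 352787 - 33626/14517 = 5121375253/14517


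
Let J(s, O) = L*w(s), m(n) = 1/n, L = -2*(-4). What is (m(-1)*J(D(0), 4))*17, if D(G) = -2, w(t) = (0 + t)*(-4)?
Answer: -1088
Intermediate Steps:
w(t) = -4*t (w(t) = t*(-4) = -4*t)
L = 8
J(s, O) = -32*s (J(s, O) = 8*(-4*s) = -32*s)
(m(-1)*J(D(0), 4))*17 = ((-32*(-2))/(-1))*17 = -1*64*17 = -64*17 = -1088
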